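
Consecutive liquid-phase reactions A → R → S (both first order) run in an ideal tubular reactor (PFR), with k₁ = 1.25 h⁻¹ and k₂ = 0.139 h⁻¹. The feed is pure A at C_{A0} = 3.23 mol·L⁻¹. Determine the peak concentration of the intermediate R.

For a first-order series the maximum intermediate yield is C_{R,max}/C_{A0} = (k₁/k₂)^[k₂/(k₂−k₁)].
= (1.25/0.139)^(0.139/(0.139−1.25)) = (8.993)^(-0.1251) = 0.7597.
C_{R,max} = 0.7597×3.23 = 2.45 mol·L⁻¹.

2.45 mol·L⁻¹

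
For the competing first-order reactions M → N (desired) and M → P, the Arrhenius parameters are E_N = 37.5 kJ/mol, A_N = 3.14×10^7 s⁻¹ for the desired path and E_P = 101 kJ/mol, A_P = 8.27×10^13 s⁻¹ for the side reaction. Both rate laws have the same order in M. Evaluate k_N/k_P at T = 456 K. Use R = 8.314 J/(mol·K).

With equal orders, S_{N/P} = k_N/k_P = (A_N/A_P)·exp[(E_P−E_N)/(RT)].
(E_P−E_N)/(RT) = (101−37.5)×10³/(8.314×456) = 63500/3791 = 16.75.
k_N/k_P = (3.14×10^7/8.27×10^13)·exp(16.75) = 3.797×10^-7 × 1.880×10^7 = 7.14.

7.14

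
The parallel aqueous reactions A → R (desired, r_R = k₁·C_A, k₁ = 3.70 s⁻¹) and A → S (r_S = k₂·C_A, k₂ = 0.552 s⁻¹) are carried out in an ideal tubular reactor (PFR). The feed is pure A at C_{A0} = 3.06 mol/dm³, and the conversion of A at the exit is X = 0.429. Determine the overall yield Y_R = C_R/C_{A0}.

C_A = C_{A0}(1−X) = 1.747 mol/dm³.
Both paths are first order in A, so the instantaneous fraction to R is constant: dC_R/d(−C_A) = k₁/(k₁+k₂) = 0.8702.
C_R = 0.8702·(C_{A0}−C_A) = 0.8702×1.313 = 1.14 mol/dm³.
Y_R = C_R/C_{A0} = 1.142/3.06 = 0.373.

0.373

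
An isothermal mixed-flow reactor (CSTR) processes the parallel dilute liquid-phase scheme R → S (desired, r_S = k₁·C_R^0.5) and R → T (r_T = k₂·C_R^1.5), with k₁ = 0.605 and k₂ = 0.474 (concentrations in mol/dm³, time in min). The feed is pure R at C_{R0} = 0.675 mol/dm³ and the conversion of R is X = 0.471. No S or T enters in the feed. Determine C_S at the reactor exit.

Exit C_R = C_{R0}(1−X) = 0.675×0.529 = 0.3571 mol/dm³.
A CSTR operates uniformly at the exit composition, giving r_S = 0.3615 and r_T = 0.1011 (each k·C_R^n at C_R = 0.3571).
Fraction of consumed R going to S: r_S/(r_S+r_T) = 0.7814.
C_S = 0.7814·C_{R0}·X = 0.7814×0.675×0.471 = 0.248 mol/dm³.

0.248 mol/dm³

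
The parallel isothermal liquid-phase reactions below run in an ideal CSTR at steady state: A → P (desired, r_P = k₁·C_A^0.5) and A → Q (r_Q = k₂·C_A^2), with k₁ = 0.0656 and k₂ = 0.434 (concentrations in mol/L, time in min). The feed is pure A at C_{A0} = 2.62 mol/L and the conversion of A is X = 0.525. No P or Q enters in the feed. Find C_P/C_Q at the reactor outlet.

Exit C_A = C_{A0}(1−X) = 2.62×0.475 = 1.244 mol/L.
A CSTR operates uniformly at the exit composition, giving r_P = 0.07318 and r_Q = 0.6722 (each k·C_A^n at C_A = 1.244).
Overall selectivity = C_P/C_Q = r_Pτ/(r_Qτ) = r_P/r_Q = 0.109.

0.109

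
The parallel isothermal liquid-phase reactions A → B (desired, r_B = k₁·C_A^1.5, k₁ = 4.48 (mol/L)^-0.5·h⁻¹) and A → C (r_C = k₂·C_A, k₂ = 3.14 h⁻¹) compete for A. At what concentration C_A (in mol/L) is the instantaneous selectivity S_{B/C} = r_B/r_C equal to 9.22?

41.8 mol/L

S_{B/C} = (k₁/k₂)·C_A^0.5 ⇒ C_A = (S·k₂/k₁)^(2).
= (9.22×3.14/4.48)^(2) = (6.462)^(2) = 41.8 mol/L.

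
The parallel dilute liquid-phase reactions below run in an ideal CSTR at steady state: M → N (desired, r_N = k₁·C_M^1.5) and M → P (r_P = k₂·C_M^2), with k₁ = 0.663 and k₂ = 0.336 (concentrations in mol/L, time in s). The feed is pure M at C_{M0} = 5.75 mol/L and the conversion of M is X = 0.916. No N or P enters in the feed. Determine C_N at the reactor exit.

Exit C_M = C_{M0}(1−X) = 5.75×0.0840 = 0.4830 mol/L.
In a CSTR the entire volume is at exit conditions, so r_N = 0.663×0.4830^1.5 = 0.2226 and r_P = 0.336×0.4830^2 = 0.07839.
Fraction of consumed M going to N: r_N/(r_N+r_P) = 0.7395.
C_N = 0.7395·C_{M0}·X = 0.7395×5.75×0.916 = 3.90 mol/L.

3.90 mol/L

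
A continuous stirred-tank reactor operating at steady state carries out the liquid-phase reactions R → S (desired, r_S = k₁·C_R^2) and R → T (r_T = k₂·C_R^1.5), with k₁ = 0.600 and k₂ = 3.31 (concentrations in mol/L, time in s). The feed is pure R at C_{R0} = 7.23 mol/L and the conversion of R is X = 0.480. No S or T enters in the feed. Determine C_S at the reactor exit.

Exit C_R = C_{R0}(1−X) = 7.23×0.520 = 3.760 mol/L.
Rates in a CSTR are evaluated at the outlet concentration: r_S = 0.600×3.760^2 = 8.481, r_T = 3.31×3.760^1.5 = 24.13.
Fraction of consumed R going to S: r_S/(r_S+r_T) = 0.2601.
C_S = 0.2601·C_{R0}·X = 0.2601×7.23×0.480 = 0.903 mol/L.

0.903 mol/L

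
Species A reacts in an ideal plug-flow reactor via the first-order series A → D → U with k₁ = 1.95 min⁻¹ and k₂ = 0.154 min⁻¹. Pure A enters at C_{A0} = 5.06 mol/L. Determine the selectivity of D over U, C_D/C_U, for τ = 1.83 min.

4.30

The intermediate concentration in a first-order A→B→C sequence is C_D = k₁C_{A0}(e^(−k₁τ) − e^(−k₂τ))/(k₂−k₁).
e^(−k₁τ) = e^(−1.95×1.83) = e^(−3.569) = 0.02820; e^(−k₂τ) = e^(−0.2818) = 0.7544.
C_D = 1.95×5.06/(0.154−1.95) × (0.02820−0.7544) = (-5.494)×(-0.7262) = 3.990 mol/L.
C_A = C_{A0}e^(−k₁τ) = 0.1427 mol/L, so C_U = C_{A0}−C_A−C_D = 0.9276 mol/L; C_D/C_U = 4.30.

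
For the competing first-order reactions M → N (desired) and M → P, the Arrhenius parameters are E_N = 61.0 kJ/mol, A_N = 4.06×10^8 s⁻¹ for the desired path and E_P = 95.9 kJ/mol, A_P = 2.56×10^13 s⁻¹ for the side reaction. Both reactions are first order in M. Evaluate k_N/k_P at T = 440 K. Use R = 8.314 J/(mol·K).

With equal orders, S_{N/P} = k_N/k_P = (A_N/A_P)·exp[(E_P−E_N)/(RT)].
(E_P−E_N)/(RT) = (95.9−61.0)×10³/(8.314×440) = 34900/3658 = 9.540.
k_N/k_P = (4.06×10^8/2.56×10^13)·exp(9.540) = 1.586×10^-5 × 13909 = 0.221.

0.221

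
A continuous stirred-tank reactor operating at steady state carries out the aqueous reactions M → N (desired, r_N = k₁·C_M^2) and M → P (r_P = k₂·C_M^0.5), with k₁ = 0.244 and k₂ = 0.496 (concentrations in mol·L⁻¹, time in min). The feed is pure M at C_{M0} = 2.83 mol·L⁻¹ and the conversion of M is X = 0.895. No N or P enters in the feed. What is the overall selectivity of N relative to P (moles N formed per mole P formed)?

0.0797

Exit C_M = C_{M0}(1−X) = 2.83×0.105 = 0.2971 mol·L⁻¹.
Rates in a CSTR are evaluated at the outlet concentration: r_N = 0.244×0.2971^2 = 0.02154, r_P = 0.496×0.2971^0.5 = 0.2704.
Overall selectivity = C_N/C_P = r_Nτ/(r_Pτ) = r_N/r_P = 0.0797.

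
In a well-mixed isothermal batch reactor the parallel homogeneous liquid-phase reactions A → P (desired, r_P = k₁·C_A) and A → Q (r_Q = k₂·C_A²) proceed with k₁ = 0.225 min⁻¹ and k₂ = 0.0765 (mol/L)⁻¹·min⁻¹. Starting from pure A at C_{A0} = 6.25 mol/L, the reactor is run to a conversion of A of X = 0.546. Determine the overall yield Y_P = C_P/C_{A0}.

C_A = C_{A0}(1−X) = 2.837 mol/L.
Along a PFR/batch, dC_P/dC_A = −r_P/(r_P+r_Q) = −k₁/(k₁+k₂·C_A).
Integrating from C_{A0} to C_A: C_P = (0.225/0.0765)·ln[(0.225+0.0765·6.25)/(0.225+0.0765·2.84)] = 2.941·ln(0.7031/0.4421) = 1.365 mol/L.
Y_P = C_P/C_{A0} = 1.365/6.25 = 0.218.

0.218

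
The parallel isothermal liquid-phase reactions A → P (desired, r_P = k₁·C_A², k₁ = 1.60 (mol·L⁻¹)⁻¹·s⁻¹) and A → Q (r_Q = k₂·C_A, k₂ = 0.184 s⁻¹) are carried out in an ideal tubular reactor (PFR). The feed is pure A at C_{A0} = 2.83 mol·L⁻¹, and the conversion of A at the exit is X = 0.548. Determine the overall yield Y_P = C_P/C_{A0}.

C_A = C_{A0}(1−X) = 1.279 mol·L⁻¹.
Along a PFR/batch, dC_Q/dC_A = −r_Q/(r_P+r_Q) = −k₂/(k₂+k₁·C_A).
Integrating from C_{A0} to C_A: C_Q = (0.184/1.60)·ln[(0.184+1.60·2.83)/(0.184+1.60·1.28)] = 0.1150·ln(4.712/2.231) = 0.08600 mol·L⁻¹.
Then C_P = (C_{A0}−C_A) − C_Q = 1.551 − 0.08600 = 1.465 mol·L⁻¹.
Y_P = C_P/C_{A0} = 1.465/2.83 = 0.518.

0.518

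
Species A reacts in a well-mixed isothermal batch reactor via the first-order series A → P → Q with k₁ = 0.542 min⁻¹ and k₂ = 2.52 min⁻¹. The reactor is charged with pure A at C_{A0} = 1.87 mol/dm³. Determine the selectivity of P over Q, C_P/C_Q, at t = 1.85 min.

0.183

The intermediate concentration in a first-order A→B→C sequence is C_P = k₁C_{A0}(e^(−k₁t) − e^(−k₂t))/(k₂−k₁).
e^(−k₁t) = e^(−0.542×1.85) = e^(−1.003) = 0.3669; e^(−k₂t) = e^(−4.662) = 0.009448.
C_P = 0.542×1.87/(2.52−0.542) × (0.3669−0.009448) = 0.5124×0.3574 = 0.1832 mol/dm³.
C_A = C_{A0}e^(−k₁t) = 0.6861 mol/dm³, so C_Q = C_{A0}−C_A−C_P = 1.001 mol/dm³; C_P/C_Q = 0.183.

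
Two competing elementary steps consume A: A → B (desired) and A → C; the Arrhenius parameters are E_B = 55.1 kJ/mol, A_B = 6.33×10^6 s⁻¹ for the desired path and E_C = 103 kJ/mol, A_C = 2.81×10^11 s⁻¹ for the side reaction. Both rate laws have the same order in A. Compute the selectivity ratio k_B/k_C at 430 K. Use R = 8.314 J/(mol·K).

Since both paths have the same order in A, the concentration cancels and S_{B/C} = k_B/k_C = (A_B/A_C)·exp[(E_C−E_B)/(RT)].
(E_C−E_B)/(RT) = (103−55.1)×10³/(8.314×430) = 47900/3575 = 13.40.
k_B/k_C = (6.33×10^6/2.81×10^11)·exp(13.40) = 2.253×10^-5 × 6.590×10^5 = 14.8.

14.8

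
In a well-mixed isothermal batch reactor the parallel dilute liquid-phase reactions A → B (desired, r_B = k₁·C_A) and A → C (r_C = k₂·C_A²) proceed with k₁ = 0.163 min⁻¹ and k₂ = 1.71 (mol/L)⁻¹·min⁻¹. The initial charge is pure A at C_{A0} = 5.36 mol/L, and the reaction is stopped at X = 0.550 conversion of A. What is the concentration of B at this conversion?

0.0741 mol/L

C_A = C_{A0}(1−X) = 2.412 mol/L.
Along a PFR/batch, dC_B/dC_A = −r_B/(r_B+r_C) = −k₁/(k₁+k₂·C_A).
Integrating from C_{A0} to C_A: C_B = (0.163/1.71)·ln[(0.163+1.71·5.36)/(0.163+1.71·2.41)] = 0.09532·ln(9.329/4.288) = 0.07410 mol/L.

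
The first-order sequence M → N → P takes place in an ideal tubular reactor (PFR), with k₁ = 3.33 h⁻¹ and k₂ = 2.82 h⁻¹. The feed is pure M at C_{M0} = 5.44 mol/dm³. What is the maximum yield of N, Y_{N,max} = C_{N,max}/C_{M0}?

0.399

For a first-order series the maximum intermediate yield is C_{N,max}/C_{M0} = (k₁/k₂)^[k₂/(k₂−k₁)].
= (3.33/2.82)^(2.82/(2.82−3.33)) = (1.181)^(-5.529) = 0.3988.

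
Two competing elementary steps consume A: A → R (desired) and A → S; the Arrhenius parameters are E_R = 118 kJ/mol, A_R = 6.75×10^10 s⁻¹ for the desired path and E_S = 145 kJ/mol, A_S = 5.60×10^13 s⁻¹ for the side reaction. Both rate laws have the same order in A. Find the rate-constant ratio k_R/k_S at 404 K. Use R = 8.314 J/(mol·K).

3.73

k_R/k_S = (A_R/A_S)·exp[−(E_R−E_S)/(RT)] = (A_R/A_S)·exp[(E_S−E_R)/(RT)].
(E_S−E_R)/(RT) = (145−118)×10³/(8.314×404) = 27000/3359 = 8.038.
k_R/k_S = (6.75×10^10/5.60×10^13)·exp(8.038) = 0.001205 × 3098 = 3.73.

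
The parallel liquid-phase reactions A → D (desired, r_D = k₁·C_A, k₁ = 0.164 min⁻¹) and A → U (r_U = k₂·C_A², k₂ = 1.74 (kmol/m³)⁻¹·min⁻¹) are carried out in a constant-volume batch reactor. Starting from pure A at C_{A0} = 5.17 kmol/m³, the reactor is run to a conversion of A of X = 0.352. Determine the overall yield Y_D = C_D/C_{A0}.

C_A = C_{A0}(1−X) = 3.350 kmol/m³.
Along a PFR/batch, dC_D/dC_A = −r_D/(r_D+r_U) = −k₁/(k₁+k₂·C_A).
Integrating from C_{A0} to C_A: C_D = (0.164/1.74)·ln[(0.164+1.74·5.17)/(0.164+1.74·3.35)] = 0.09425·ln(9.160/5.993) = 0.03998 kmol/m³.
Y_D = C_D/C_{A0} = 0.03998/5.17 = 0.00773.

0.00773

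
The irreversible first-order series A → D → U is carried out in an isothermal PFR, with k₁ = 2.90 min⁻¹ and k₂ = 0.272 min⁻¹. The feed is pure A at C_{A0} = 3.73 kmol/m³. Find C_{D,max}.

At the optimum, C_{D,max}/C_{A0} = (k₁/k₂)^[k₂/(k₂−k₁)].
= (2.90/0.272)^(0.272/(0.272−2.90)) = (10.66)^(-0.1035) = 0.7827.
C_{D,max} = 0.7827×3.73 = 2.92 kmol/m³.

2.92 kmol/m³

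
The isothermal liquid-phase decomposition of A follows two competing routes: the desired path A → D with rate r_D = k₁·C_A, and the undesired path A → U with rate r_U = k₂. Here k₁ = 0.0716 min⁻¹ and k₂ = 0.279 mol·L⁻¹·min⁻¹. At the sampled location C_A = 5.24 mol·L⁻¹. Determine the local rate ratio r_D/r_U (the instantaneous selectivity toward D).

S_{D/U} = r_D/r_U = (k₁·C_A)/(k₂) = (k₁/k₂)·C_A.
= (0.0716×5.240) / (0.279) = 0.3752/0.2790 = 1.34.

1.34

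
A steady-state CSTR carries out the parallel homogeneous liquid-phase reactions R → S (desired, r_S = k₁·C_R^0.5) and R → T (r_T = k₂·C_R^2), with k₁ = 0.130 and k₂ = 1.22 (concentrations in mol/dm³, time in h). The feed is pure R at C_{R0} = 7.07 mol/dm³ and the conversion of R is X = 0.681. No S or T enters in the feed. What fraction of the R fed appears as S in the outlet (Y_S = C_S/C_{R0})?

0.0208

Exit C_R = C_{R0}(1−X) = 7.07×0.319 = 2.255 mol/dm³.
A CSTR operates uniformly at the exit composition, giving r_S = 0.1952 and r_T = 6.206 (each k·C_R^n at C_R = 2.255).
Fraction of consumed R going to S: r_S/(r_S+r_T) = 0.03050.
C_S = 0.03050·C_{R0}·X = 0.03050×7.07×0.681 = 0.147 mol/dm³; Y_S = C_S/C_{R0} = 0.0208.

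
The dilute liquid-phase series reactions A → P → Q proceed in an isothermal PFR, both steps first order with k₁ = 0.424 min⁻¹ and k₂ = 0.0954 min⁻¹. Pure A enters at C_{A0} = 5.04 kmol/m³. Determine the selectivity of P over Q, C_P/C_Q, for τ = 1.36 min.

13.7

The intermediate concentration in a first-order A→B→C sequence is C_P = k₁C_{A0}(e^(−k₁τ) − e^(−k₂τ))/(k₂−k₁).
e^(−k₁τ) = e^(−0.424×1.36) = e^(−0.5766) = 0.5618; e^(−k₂τ) = e^(−0.1297) = 0.8783.
C_P = 0.424×5.04/(0.0954−0.424) × (0.5618−0.8783) = (-6.503)×(-0.3165) = 2.059 kmol/m³.
C_A = C_{A0}e^(−k₁τ) = 2.831 kmol/m³, so C_Q = C_{A0}−C_A−C_P = 0.1501 kmol/m³; C_P/C_Q = 13.7.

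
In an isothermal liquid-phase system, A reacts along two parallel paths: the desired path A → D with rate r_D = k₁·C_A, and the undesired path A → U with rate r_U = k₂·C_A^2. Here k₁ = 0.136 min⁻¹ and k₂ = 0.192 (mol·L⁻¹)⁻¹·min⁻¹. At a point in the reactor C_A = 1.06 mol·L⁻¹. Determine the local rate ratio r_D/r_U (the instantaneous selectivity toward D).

0.668

S_{D/U} = r_D/r_U = (k₁·C_A)/(k₂·C_A^2) = (k₁/k₂)·C_A⁻¹.
= (0.136×1.060) / (0.192×1.060^2) = 0.1442/0.2157 = 0.668.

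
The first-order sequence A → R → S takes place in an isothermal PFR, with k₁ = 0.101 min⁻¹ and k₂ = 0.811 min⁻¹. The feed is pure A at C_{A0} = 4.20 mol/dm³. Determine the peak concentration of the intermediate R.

0.389 mol/dm³

For a first-order series the maximum intermediate yield is C_{R,max}/C_{A0} = (k₁/k₂)^[k₂/(k₂−k₁)].
= (0.101/0.811)^(0.811/(0.811−0.101)) = (0.1245)^(1.142) = 0.09260.
C_{R,max} = 0.09260×4.20 = 0.389 mol/dm³.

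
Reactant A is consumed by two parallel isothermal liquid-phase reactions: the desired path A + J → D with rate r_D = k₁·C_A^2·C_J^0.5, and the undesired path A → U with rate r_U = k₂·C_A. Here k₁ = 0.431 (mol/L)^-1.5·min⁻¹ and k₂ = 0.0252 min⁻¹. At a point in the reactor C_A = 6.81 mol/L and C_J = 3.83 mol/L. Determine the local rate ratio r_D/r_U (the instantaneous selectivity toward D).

228

S_{D/U} = r_D/r_U = (k₁·C_A^2·C_J^0.5)/(k₂·C_A) = (k₁/k₂)·C_A·C_J^0.5.
= (0.431×6.810^2×3.830^0.5) / (0.0252×6.810) = 39.12/0.1716 = 228.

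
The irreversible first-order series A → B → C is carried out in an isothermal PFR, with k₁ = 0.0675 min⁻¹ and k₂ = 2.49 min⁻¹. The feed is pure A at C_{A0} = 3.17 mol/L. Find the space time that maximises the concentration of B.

1.49 min

The intermediate peaks when r₁ = r₂, i.e. k₁e^(−k₁τ) = k₂e^(−k₂τ), giving τ_opt = ln(k₂/k₁)/(k₂−k₁).
= ln(2.49/0.0675)/(2.49−0.0675) = ln(36.89)/2.423 = 3.608/2.423 = 1.49 min.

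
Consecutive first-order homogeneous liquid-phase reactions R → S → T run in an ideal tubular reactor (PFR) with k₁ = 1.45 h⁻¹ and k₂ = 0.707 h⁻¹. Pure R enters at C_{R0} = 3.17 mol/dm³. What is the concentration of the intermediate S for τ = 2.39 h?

0.948 mol/dm³

Solving the coupled first-order balances gives C_S(τ) = [k₁/(k₂−k₁)]·C_{R0}·(e^(−k₁τ) − e^(−k₂τ)).
e^(−k₁τ) = e^(−1.45×2.39) = e^(−3.466) = 0.03126; e^(−k₂τ) = e^(−1.690) = 0.1846.
C_S = 1.45×3.17/(0.707−1.45) × (0.03126−0.1846) = (-6.186)×(-0.1533) = 0.9485 mol/dm³.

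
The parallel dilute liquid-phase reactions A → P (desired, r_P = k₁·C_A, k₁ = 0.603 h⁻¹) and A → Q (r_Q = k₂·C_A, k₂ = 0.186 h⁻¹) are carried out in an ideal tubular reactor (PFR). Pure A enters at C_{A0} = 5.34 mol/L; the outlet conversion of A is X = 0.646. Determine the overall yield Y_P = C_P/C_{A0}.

0.494

C_A = C_{A0}(1−X) = 1.890 mol/L.
Both paths are first order in A, so the instantaneous fraction to P is constant: dC_P/d(−C_A) = k₁/(k₁+k₂) = 0.7643.
C_P = 0.7643·(C_{A0}−C_A) = 0.7643×3.450 = 2.64 mol/L.
Y_P = C_P/C_{A0} = 2.636/5.34 = 0.494.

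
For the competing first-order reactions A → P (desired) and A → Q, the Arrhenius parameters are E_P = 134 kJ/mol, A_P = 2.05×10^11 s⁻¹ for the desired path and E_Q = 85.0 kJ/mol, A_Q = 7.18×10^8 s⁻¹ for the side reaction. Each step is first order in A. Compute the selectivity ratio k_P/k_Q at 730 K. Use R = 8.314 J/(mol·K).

0.0890

With equal orders, S_{P/Q} = k_P/k_Q = (A_P/A_Q)·exp[(E_Q−E_P)/(RT)].
(E_Q−E_P)/(RT) = (85.0−134)×10³/(8.314×730) = -49000/6069 = -8.074.
k_P/k_Q = (2.05×10^11/7.18×10^8)·exp(-8.074) = 285.5 × 3.117×10^-4 = 0.0890.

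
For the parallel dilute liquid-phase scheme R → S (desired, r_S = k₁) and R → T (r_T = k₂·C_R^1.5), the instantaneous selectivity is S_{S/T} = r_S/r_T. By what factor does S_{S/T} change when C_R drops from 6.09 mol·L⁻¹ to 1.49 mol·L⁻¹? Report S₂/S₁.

8.26

S_{S/T} = (k₁/k₂)·C_R^-1.5, so S₂/S₁ = (C_{R,2}/C_{R,1})^-1.5.
= (1.49/6.09)^(-1.5) = (0.2447)^(-1.5) = 8.26.
Selectivity toward S rises as C_R falls — low-concentration operation is favoured.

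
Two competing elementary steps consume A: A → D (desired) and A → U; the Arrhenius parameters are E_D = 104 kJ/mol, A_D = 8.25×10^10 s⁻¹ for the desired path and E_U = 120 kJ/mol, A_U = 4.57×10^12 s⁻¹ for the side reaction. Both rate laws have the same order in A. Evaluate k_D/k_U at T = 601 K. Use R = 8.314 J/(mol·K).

k_D/k_U = (A_D/A_U)·exp[−(E_D−E_U)/(RT)] = (A_D/A_U)·exp[(E_U−E_D)/(RT)].
(E_U−E_D)/(RT) = (120−104)×10³/(8.314×601) = 16000/4997 = 3.202.
k_D/k_U = (8.25×10^10/4.57×10^12)·exp(3.202) = 0.01805 × 24.58 = 0.444.

0.444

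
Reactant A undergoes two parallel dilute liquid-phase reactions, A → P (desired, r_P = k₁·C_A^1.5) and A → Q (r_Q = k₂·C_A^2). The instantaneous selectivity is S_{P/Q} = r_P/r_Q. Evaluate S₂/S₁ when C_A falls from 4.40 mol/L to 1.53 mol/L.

1.70

S_{P/Q} = (k₁/k₂)·C_A^-0.5, so S₂/S₁ = (C_{A,2}/C_{A,1})^-0.5.
= (1.53/4.40)^(-0.5) = (0.3477)^(-0.5) = 1.70.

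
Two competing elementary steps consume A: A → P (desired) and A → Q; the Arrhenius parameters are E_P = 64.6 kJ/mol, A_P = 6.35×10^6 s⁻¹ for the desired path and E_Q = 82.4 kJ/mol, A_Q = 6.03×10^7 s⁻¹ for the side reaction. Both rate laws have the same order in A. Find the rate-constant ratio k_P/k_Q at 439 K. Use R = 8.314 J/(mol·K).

Since both paths have the same order in A, the concentration cancels and S_{P/Q} = k_P/k_Q = (A_P/A_Q)·exp[(E_Q−E_P)/(RT)].
(E_Q−E_P)/(RT) = (82.4−64.6)×10³/(8.314×439) = 17800/3650 = 4.877.
k_P/k_Q = (6.35×10^6/6.03×10^7)·exp(4.877) = 0.1053 × 131.2 = 13.8.
Since E_P < E_Q, lowering the temperature improves selectivity toward P.

13.8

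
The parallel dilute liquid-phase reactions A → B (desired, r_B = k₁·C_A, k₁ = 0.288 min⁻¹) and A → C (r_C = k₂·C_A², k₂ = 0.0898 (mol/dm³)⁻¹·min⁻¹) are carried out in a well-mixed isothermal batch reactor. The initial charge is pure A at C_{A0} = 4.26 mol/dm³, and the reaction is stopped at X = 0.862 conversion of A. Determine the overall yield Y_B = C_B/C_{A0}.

C_A = C_{A0}(1−X) = 0.5879 mol/dm³.
Along a PFR/batch, dC_B/dC_A = −r_B/(r_B+r_C) = −k₁/(k₁+k₂·C_A).
Integrating from C_{A0} to C_A: C_B = (0.288/0.0898)·ln[(0.288+0.0898·4.26)/(0.288+0.0898·0.588)] = 3.207·ln(0.6705/0.3408) = 2.171 mol/dm³.
Y_B = C_B/C_{A0} = 2.171/4.26 = 0.510.

0.510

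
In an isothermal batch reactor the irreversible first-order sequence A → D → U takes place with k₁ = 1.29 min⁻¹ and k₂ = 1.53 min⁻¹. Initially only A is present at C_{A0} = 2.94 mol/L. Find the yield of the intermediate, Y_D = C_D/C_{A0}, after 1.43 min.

0.247

Solving the coupled first-order balances gives C_D(t) = [k₁/(k₂−k₁)]·C_{A0}·(e^(−k₁t) − e^(−k₂t)).
e^(−k₁t) = e^(−1.29×1.43) = e^(−1.845) = 0.1581; e^(−k₂t) = e^(−2.188) = 0.1122.
C_D = 1.29×2.94/(1.53−1.29) × (0.1581−0.1122) = 15.80×0.04592 = 0.7257 mol/L.
Y_D = C_D/C_{A0} = 0.7257/2.94 = 0.247.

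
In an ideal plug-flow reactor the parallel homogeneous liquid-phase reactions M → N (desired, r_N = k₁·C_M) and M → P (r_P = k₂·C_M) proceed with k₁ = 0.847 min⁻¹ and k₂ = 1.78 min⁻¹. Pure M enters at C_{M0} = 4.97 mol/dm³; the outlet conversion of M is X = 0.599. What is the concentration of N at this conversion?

C_M = C_{M0}(1−X) = 1.993 mol/dm³.
Both paths are first order in M, so the instantaneous fraction to N is constant: dC_N/d(−C_M) = k₁/(k₁+k₂) = 0.3224.
C_N = 0.3224·(C_{M0}−C_M) = 0.3224×2.977 = 0.960 mol/dm³.

0.960 mol/dm³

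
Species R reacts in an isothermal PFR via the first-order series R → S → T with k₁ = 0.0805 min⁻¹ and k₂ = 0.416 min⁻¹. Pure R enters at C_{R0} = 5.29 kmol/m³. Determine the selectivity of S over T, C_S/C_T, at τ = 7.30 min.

Solving the coupled first-order balances gives C_S(τ) = [k₁/(k₂−k₁)]·C_{R0}·(e^(−k₁τ) − e^(−k₂τ)).
e^(−k₁τ) = e^(−0.0805×7.30) = e^(−0.5877) = 0.5556; e^(−k₂τ) = e^(−3.037) = 0.04799.
C_S = 0.0805×5.29/(0.416−0.0805) × (0.5556−0.04799) = 1.269×0.5076 = 0.6443 kmol/m³.
C_R = C_{R0}e^(−k₁τ) = 2.939 kmol/m³, so C_T = C_{R0}−C_R−C_S = 1.706 kmol/m³; C_S/C_T = 0.378.

0.378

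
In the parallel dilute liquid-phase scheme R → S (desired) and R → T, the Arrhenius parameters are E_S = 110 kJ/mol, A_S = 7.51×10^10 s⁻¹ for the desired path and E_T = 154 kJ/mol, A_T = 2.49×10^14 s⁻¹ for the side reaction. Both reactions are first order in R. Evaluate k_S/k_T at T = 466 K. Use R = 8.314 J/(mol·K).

With equal orders, S_{S/T} = k_S/k_T = (A_S/A_T)·exp[(E_T−E_S)/(RT)].
(E_T−E_S)/(RT) = (154−110)×10³/(8.314×466) = 44000/3874 = 11.36.
k_S/k_T = (7.51×10^10/2.49×10^14)·exp(11.36) = 3.016×10^-4 × 85547 = 25.8.

25.8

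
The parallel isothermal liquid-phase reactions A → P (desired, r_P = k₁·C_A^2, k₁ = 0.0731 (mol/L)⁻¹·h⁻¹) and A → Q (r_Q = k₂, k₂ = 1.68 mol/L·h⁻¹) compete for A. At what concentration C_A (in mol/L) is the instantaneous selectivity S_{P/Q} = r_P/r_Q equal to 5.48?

11.2 mol/L

S_{P/Q} = (k₁/k₂)·C_A^2 ⇒ C_A = (S·k₂/k₁)^(0.5).
= (5.48×1.68/0.0731)^(0.5) = (125.9)^(0.5) = 11.2 mol/L.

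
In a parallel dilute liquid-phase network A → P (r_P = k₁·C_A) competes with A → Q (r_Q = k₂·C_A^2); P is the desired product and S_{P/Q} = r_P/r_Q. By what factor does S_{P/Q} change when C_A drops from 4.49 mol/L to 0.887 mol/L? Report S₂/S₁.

S_{P/Q} = (k₁/k₂)·C_A⁻¹, so S₂/S₁ = (C_{A,2}/C_{A,1})⁻¹.
= 4.49/0.887 = 5.06.

5.06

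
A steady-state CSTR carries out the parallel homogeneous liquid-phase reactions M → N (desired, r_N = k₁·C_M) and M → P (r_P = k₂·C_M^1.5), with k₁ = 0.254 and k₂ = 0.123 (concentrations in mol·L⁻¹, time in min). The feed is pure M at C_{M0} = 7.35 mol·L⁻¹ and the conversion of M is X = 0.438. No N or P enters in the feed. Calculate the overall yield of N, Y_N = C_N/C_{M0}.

Exit C_M = C_{M0}(1−X) = 7.35×0.562 = 4.131 mol·L⁻¹.
Rates in a CSTR are evaluated at the outlet concentration: r_N = 0.254×4.131 = 1.049, r_P = 0.123×4.131^1.5 = 1.033.
Fraction of consumed M going to N: r_N/(r_N+r_P) = 0.5040.
C_N = 0.5040·C_{M0}·X = 0.5040×7.35×0.438 = 1.62 mol·L⁻¹; Y_N = C_N/C_{M0} = 0.221.

0.221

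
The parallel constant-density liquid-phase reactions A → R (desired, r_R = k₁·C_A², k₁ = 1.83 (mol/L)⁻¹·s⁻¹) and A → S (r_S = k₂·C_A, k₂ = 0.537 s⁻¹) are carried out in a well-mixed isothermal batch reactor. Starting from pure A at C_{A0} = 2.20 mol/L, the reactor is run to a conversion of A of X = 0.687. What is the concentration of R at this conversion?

1.24 mol/L

C_A = C_{A0}(1−X) = 0.6886 mol/L.
Along a PFR/batch, dC_S/dC_A = −r_S/(r_R+r_S) = −k₂/(k₂+k₁·C_A).
Integrating from C_{A0} to C_A: C_S = (0.537/1.83)·ln[(0.537+1.83·2.20)/(0.537+1.83·0.689)] = 0.2934·ln(4.563/1.797) = 0.2734 mol/L.
Then C_R = (C_{A0}−C_A) − C_S = 1.511 − 0.2734 = 1.238 mol/L.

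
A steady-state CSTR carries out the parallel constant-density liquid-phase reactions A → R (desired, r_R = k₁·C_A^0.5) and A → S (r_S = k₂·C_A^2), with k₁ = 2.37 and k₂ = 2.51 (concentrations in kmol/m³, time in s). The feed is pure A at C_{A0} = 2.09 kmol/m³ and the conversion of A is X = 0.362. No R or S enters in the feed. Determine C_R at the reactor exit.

Exit C_A = C_{A0}(1−X) = 2.09×0.638 = 1.333 kmol/m³.
Rates in a CSTR are evaluated at the outlet concentration: r_R = 2.37×1.333^0.5 = 2.737, r_S = 2.51×1.333^2 = 4.463.
Fraction of consumed A going to R: r_R/(r_R+r_S) = 0.3801.
C_R = 0.3801·C_{A0}·X = 0.3801×2.09×0.362 = 0.288 kmol/m³.

0.288 kmol/m³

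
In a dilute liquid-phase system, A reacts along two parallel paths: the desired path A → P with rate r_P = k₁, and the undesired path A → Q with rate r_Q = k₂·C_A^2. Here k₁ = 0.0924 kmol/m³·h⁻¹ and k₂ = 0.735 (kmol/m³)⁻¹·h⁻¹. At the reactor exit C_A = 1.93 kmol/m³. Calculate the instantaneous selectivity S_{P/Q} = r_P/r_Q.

S_{P/Q} = r_P/r_Q = (k₁)/(k₂·C_A^2) = (k₁/k₂)·C_A^-2.
= (0.0924) / (0.735×1.930^2) = 0.09240/2.738 = 0.0337.
The undesired path is higher order in A, so low C_A (CSTR or dilute feed) favours P.

0.0337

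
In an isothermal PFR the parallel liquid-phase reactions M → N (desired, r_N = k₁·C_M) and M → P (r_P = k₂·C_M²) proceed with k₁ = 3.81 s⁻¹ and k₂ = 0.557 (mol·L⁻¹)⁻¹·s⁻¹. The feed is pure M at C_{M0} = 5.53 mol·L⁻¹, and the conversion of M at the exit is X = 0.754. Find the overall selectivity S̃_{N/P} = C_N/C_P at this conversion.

C_M = C_{M0}(1−X) = 1.360 mol·L⁻¹.
Along a PFR/batch, dC_N/dC_M = −r_N/(r_N+r_P) = −k₁/(k₁+k₂·C_M).
Integrating from C_{M0} to C_M: C_N = (3.81/0.557)·ln[(3.81+0.557·5.53)/(3.81+0.557·1.36)] = 6.840·ln(6.890/4.568) = 2.812 mol·L⁻¹.
C_P = (C_{M0}−C_M)−C_N = 1.358 mol·L⁻¹; S̃_{N/P} = 2.812/1.358 = 2.07.

2.07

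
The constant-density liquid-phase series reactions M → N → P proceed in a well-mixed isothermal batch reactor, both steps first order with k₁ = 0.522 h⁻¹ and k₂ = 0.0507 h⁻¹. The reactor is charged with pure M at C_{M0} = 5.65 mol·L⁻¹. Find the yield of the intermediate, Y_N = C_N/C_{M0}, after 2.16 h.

0.634

For first-order series with pure M initially, C_N(t) = k₁C_{M0}/(k₂−k₁)·(e^(−k₁t) − e^(−k₂t)).
e^(−k₁t) = e^(−0.522×2.16) = e^(−1.128) = 0.3238; e^(−k₂t) = e^(−0.1095) = 0.8963.
C_N = 0.522×5.65/(0.0507−0.522) × (0.3238−0.8963) = (-6.258)×(-0.5724) = 3.582 mol·L⁻¹.
Y_N = C_N/C_{M0} = 3.582/5.65 = 0.634.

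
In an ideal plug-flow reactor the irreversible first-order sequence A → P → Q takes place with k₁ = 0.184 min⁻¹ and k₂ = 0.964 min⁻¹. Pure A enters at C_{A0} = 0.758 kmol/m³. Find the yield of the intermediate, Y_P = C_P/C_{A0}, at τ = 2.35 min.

0.129

For first-order series with pure A initially, C_P(τ) = k₁C_{A0}/(k₂−k₁)·(e^(−k₁τ) − e^(−k₂τ)).
e^(−k₁τ) = e^(−0.184×2.35) = e^(−0.4324) = 0.6489; e^(−k₂τ) = e^(−2.265) = 0.1038.
C_P = 0.184×0.758/(0.964−0.184) × (0.6489−0.1038) = 0.1788×0.5452 = 0.09748 kmol/m³.
Y_P = C_P/C_{A0} = 0.09748/0.758 = 0.129.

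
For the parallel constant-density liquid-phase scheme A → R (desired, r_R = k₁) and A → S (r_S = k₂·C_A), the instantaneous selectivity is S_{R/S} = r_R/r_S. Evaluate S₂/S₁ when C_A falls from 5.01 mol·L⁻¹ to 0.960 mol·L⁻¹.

S_{R/S} = (k₁/k₂)·C_A⁻¹, so S₂/S₁ = (C_{A,2}/C_{A,1})⁻¹.
= 5.01/0.960 = 5.22.

5.22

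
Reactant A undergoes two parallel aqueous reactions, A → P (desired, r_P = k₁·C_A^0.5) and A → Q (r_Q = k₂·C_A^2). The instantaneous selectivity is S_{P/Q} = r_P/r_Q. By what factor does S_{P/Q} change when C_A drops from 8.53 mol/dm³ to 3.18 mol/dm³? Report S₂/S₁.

S_{P/Q} = (k₁/k₂)·C_A^-1.5, so S₂/S₁ = (C_{A,2}/C_{A,1})^-1.5.
= (3.18/8.53)^(-1.5) = (0.3728)^(-1.5) = 4.39.

4.39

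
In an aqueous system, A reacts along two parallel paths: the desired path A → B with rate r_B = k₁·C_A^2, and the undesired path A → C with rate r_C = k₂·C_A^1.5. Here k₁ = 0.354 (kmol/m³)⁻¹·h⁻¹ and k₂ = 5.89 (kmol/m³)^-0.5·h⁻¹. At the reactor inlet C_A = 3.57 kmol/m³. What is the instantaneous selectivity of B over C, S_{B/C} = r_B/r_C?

S_{B/C} = r_B/r_C = (k₁·C_A^2)/(k₂·C_A^1.5) = (k₁/k₂)·C_A^0.5.
= (0.354×3.570^2) / (5.89×3.570^1.5) = 4.512/39.73 = 0.114.
Since the desired path is higher order in A, keeping C_A high (PFR or concentrated feed) favours B.

0.114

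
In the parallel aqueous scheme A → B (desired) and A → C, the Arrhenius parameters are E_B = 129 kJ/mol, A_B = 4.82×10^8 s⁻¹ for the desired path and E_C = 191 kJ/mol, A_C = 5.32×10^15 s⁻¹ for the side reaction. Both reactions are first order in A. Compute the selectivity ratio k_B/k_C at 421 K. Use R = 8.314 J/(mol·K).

4.47

k_B/k_C = (A_B/A_C)·exp[−(E_B−E_C)/(RT)] = (A_B/A_C)·exp[(E_C−E_B)/(RT)].
(E_C−E_B)/(RT) = (191−129)×10³/(8.314×421) = 62000/3500 = 17.71.
k_B/k_C = (4.82×10^8/5.32×10^15)·exp(17.71) = 9.060×10^-8 × 4.929×10^7 = 4.47.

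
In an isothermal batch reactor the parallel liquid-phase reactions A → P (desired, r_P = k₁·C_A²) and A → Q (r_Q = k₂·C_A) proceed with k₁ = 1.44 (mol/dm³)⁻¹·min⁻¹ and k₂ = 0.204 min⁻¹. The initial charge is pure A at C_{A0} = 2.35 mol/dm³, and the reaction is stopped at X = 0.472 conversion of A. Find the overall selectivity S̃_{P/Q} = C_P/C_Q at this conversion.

C_A = C_{A0}(1−X) = 1.241 mol/dm³.
Along a PFR/batch, dC_Q/dC_A = −r_Q/(r_P+r_Q) = −k₂/(k₂+k₁·C_A).
Integrating from C_{A0} to C_A: C_Q = (0.204/1.44)·ln[(0.204+1.44·2.35)/(0.204+1.44·1.24)] = 0.1417·ln(3.588/1.991) = 0.08345 mol/dm³.
Then C_P = (C_{A0}−C_A) − C_Q = 1.109 − 0.08345 = 1.026 mol/dm³.
S̃_{P/Q} = C_P/C_Q = 1.026/0.08345 = 12.3.

12.3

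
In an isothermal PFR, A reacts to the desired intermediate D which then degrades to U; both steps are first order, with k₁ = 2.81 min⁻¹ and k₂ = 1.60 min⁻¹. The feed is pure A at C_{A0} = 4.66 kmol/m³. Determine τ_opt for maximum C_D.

For first-order series the maximum of C_D occurs at τ_opt = ln(k₂/k₁)/(k₂−k₁).
= ln(1.60/2.81)/(1.60−2.81) = ln(0.5694)/-1.210 = -0.5632/-1.210 = 0.465 min.

0.465 min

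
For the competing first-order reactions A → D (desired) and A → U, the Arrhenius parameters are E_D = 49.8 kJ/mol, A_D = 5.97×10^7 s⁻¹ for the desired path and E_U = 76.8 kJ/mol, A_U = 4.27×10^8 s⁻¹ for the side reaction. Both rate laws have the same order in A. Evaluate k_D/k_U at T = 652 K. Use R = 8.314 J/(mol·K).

k_D/k_U = (A_D/A_U)·exp[−(E_D−E_U)/(RT)] = (A_D/A_U)·exp[(E_U−E_D)/(RT)].
(E_U−E_D)/(RT) = (76.8−49.8)×10³/(8.314×652) = 27000/5421 = 4.981.
k_D/k_U = (5.97×10^7/4.27×10^8)·exp(4.981) = 0.1398 × 145.6 = 20.4.

20.4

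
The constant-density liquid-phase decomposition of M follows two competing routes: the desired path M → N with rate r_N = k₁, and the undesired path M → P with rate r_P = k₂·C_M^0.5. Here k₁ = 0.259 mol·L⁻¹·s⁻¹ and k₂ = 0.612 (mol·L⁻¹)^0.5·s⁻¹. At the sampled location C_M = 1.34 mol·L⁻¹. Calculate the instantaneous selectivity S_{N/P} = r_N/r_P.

S_{N/P} = r_N/r_P = (k₁)/(k₂·C_M^0.5) = (k₁/k₂)·C_M^-0.5.
= (0.259) / (0.612×1.340^0.5) = 0.2590/0.7084 = 0.366.
The undesired path is higher order in M, so low C_M (CSTR or dilute feed) favours N.

0.366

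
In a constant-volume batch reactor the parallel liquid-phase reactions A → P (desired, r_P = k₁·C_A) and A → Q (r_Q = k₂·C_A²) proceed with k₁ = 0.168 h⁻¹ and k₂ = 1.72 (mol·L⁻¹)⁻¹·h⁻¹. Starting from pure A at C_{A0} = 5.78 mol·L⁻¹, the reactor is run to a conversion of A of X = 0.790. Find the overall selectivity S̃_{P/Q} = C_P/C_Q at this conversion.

C_A = C_{A0}(1−X) = 1.214 mol·L⁻¹.
Along a PFR/batch, dC_P/dC_A = −r_P/(r_P+r_Q) = −k₁/(k₁+k₂·C_A).
Integrating from C_{A0} to C_A: C_P = (0.168/1.72)·ln[(0.168+1.72·5.78)/(0.168+1.72·1.21)] = 0.09767·ln(10.11/2.256) = 0.1465 mol·L⁻¹.
C_Q = (C_{A0}−C_A)−C_P = 4.420 mol·L⁻¹; S̃_{P/Q} = 0.1465/4.420 = 0.0331.

0.0331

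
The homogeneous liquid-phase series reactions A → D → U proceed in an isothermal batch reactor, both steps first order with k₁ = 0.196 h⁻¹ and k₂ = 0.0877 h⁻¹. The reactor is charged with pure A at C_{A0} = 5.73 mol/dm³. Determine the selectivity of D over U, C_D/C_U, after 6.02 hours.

2.82

The intermediate concentration in a first-order A→B→C sequence is C_D = k₁C_{A0}(e^(−k₁t) − e^(−k₂t))/(k₂−k₁).
e^(−k₁t) = e^(−0.196×6.02) = e^(−1.180) = 0.3073; e^(−k₂t) = e^(−0.5280) = 0.5898.
C_D = 0.196×5.73/(0.0877−0.196) × (0.3073−0.5898) = (-10.37)×(-0.2825) = 2.930 mol/dm³.
C_A = C_{A0}e^(−k₁t) = 1.761 mol/dm³, so C_U = C_{A0}−C_A−C_D = 1.040 mol/dm³; C_D/C_U = 2.82.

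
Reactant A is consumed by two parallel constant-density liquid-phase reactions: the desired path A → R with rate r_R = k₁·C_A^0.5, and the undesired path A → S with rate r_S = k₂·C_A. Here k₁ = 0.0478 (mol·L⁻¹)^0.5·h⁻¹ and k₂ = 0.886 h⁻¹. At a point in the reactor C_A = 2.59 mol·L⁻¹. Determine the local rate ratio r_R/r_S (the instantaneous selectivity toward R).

0.0335

S_{R/S} = r_R/r_S = (k₁·C_A^0.5)/(k₂·C_A) = (k₁/k₂)·C_A^-0.5.
= (0.0478×2.590^0.5) / (0.886×2.590) = 0.07693/2.295 = 0.0335.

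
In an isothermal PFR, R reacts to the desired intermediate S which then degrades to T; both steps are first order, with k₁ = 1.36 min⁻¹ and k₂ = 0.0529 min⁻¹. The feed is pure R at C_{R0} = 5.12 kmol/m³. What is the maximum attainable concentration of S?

4.49 kmol/m³

For a first-order series the maximum intermediate yield is C_{S,max}/C_{R0} = (k₁/k₂)^[k₂/(k₂−k₁)].
= (1.36/0.0529)^(0.0529/(0.0529−1.36)) = (25.71)^(-0.04047) = 0.8769.
C_{S,max} = 0.8769×5.12 = 4.49 kmol/m³.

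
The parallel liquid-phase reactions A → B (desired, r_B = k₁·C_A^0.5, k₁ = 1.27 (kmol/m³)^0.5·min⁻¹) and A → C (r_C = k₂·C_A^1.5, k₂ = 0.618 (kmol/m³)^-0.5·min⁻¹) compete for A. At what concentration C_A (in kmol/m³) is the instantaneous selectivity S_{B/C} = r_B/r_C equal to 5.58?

S_{B/C} = (k₁/k₂)·C_A⁻¹ ⇒ C_A = (S·k₂/k₁)^(-1).
= (5.58×0.618/1.27)^(-1) = (2.715)^(-1) = 0.368 kmol/m³.

0.368 kmol/m³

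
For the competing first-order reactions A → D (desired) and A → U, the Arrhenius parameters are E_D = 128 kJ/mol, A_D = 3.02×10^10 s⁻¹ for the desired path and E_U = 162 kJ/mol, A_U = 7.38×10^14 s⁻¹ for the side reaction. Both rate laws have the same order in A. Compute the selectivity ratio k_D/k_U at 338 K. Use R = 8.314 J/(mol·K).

k_D/k_U = (A_D/A_U)·exp[−(E_D−E_U)/(RT)] = (A_D/A_U)·exp[(E_U−E_D)/(RT)].
(E_U−E_D)/(RT) = (162−128)×10³/(8.314×338) = 34000/2810 = 12.10.
k_D/k_U = (3.02×10^10/7.38×10^14)·exp(12.10) = 4.092×10^-5 × 1.797×10^5 = 7.35.

7.35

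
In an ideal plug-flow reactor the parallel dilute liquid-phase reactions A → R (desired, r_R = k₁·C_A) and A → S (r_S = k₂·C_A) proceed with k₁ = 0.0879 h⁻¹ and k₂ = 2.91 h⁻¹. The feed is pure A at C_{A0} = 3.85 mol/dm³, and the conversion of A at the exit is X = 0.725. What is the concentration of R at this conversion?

C_A = C_{A0}(1−X) = 1.059 mol/dm³.
Both paths are first order in A, so the instantaneous fraction to R is constant: dC_R/d(−C_A) = k₁/(k₁+k₂) = 0.02932.
C_R = 0.02932·(C_{A0}−C_A) = 0.02932×2.791 = 0.0818 mol/dm³.

0.0818 mol/dm³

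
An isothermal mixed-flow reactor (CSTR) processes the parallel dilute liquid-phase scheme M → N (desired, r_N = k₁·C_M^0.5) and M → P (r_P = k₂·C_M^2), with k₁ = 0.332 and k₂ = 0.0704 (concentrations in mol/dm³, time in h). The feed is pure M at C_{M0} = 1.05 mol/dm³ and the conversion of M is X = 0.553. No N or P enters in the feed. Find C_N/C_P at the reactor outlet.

14.7

Exit C_M = C_{M0}(1−X) = 1.05×0.447 = 0.4693 mol/dm³.
Rates in a CSTR are evaluated at the outlet concentration: r_N = 0.332×0.4693^0.5 = 0.2275, r_P = 0.0704×0.4693^2 = 0.01551.
Overall selectivity = C_N/C_P = r_Nτ/(r_Pτ) = r_N/r_P = 14.7.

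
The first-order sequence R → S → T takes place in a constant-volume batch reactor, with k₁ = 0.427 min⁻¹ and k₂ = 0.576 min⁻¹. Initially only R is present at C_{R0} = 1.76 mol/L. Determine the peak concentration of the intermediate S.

At the optimum, C_{S,max}/C_{R0} = (k₁/k₂)^[k₂/(k₂−k₁)].
= (0.427/0.576)^(0.576/(0.576−0.427)) = (0.7413)^(3.866) = 0.3144.
C_{S,max} = 0.3144×1.76 = 0.553 mol/L.

0.553 mol/L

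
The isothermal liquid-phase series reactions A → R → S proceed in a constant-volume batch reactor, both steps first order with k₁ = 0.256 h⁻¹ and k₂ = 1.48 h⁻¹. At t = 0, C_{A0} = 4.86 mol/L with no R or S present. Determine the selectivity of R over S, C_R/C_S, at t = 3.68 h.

0.152

Solving the coupled first-order balances gives C_R(t) = [k₁/(k₂−k₁)]·C_{A0}·(e^(−k₁t) − e^(−k₂t)).
e^(−k₁t) = e^(−0.256×3.68) = e^(−0.9421) = 0.3898; e^(−k₂t) = e^(−5.446) = 0.004312.
C_R = 0.256×4.86/(1.48−0.256) × (0.3898−0.004312) = 1.016×0.3855 = 0.3919 mol/L.
C_A = C_{A0}e^(−k₁t) = 1.895 mol/L, so C_S = C_{A0}−C_A−C_R = 2.574 mol/L; C_R/C_S = 0.152.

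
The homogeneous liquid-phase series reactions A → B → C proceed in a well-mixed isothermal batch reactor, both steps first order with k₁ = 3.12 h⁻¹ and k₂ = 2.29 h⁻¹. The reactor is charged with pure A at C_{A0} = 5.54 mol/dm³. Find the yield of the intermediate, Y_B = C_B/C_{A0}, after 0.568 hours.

0.385

Solving the coupled first-order balances gives C_B(t) = [k₁/(k₂−k₁)]·C_{A0}·(e^(−k₁t) − e^(−k₂t)).
e^(−k₁t) = e^(−3.12×0.568) = e^(−1.772) = 0.1700; e^(−k₂t) = e^(−1.301) = 0.2723.
C_B = 3.12×5.54/(2.29−3.12) × (0.1700−0.2723) = (-20.83)×(-0.1024) = 2.132 mol/dm³.
Y_B = C_B/C_{A0} = 2.132/5.54 = 0.385.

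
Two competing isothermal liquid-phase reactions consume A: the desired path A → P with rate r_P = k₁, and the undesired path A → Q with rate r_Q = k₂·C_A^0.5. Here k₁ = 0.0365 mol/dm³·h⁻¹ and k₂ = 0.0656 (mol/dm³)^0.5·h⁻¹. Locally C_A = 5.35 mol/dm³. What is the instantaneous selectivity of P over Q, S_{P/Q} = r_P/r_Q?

0.241

S_{P/Q} = r_P/r_Q = (k₁)/(k₂·C_A^0.5) = (k₁/k₂)·C_A^-0.5.
= (0.0365) / (0.0656×5.350^0.5) = 0.03650/0.1517 = 0.241.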